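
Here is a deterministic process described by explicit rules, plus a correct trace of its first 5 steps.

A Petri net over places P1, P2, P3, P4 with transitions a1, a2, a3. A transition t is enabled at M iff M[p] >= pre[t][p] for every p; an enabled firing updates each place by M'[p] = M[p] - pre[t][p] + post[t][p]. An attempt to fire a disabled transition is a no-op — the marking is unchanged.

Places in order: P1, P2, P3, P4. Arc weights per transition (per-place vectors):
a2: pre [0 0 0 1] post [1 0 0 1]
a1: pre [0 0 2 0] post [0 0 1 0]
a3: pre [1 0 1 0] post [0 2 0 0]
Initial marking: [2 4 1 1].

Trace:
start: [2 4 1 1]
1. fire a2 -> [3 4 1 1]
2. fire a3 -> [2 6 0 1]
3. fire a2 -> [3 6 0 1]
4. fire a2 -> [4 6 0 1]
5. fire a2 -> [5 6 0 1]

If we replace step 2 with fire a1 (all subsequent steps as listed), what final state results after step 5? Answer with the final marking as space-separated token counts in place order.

(re-executing from step 2 with the substitution; state before step 2: [3 4 1 1])
2. fire a1 -> [3 4 1 1]
3. fire a2 -> [4 4 1 1]
4. fire a2 -> [5 4 1 1]
5. fire a2 -> [6 4 1 1]

6 4 1 1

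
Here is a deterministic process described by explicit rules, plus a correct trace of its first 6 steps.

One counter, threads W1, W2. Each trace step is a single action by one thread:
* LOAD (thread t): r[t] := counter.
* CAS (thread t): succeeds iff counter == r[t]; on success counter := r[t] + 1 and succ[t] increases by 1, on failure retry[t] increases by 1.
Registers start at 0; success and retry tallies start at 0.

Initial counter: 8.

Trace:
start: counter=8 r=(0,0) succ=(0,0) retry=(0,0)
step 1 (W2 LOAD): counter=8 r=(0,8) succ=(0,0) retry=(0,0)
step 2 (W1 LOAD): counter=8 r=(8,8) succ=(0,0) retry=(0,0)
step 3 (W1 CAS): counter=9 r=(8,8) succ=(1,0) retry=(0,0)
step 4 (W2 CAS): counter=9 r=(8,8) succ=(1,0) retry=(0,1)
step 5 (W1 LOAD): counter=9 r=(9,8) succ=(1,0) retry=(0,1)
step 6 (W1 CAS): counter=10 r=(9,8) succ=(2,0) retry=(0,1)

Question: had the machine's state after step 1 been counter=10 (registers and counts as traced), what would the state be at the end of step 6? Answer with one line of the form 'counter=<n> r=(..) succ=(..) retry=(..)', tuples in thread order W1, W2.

counter=12 r=(11,8) succ=(2,0) retry=(0,1)

state after step 1 := counter=10 r=(0,8) succ=(0,0) retry=(0,0)
step 2 (W1 LOAD): counter=10 r=(10,8) succ=(0,0) retry=(0,0)
step 3 (W1 CAS): counter=11 r=(10,8) succ=(1,0) retry=(0,0)
step 4 (W2 CAS): counter=11 r=(10,8) succ=(1,0) retry=(0,1)
step 5 (W1 LOAD): counter=11 r=(11,8) succ=(1,0) retry=(0,1)
step 6 (W1 CAS): counter=12 r=(11,8) succ=(2,0) retry=(0,1)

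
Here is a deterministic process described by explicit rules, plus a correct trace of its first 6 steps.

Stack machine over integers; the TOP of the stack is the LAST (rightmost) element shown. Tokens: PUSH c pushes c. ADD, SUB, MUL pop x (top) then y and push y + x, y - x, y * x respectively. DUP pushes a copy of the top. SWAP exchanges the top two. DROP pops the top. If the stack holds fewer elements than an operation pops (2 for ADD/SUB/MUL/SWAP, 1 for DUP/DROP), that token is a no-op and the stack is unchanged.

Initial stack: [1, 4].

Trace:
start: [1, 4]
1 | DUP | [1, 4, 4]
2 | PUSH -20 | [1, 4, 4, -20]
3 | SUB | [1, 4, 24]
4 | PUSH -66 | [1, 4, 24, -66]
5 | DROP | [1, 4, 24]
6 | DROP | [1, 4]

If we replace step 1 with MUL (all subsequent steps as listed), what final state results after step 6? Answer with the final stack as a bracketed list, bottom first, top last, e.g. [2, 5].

(re-executing from step 1 with the substitution; state before step 1: [1, 4])
1 | MUL | [4]
2 | PUSH -20 | [4, -20]
3 | SUB | [24]
4 | PUSH -66 | [24, -66]
5 | DROP | [24]
6 | DROP | []

[]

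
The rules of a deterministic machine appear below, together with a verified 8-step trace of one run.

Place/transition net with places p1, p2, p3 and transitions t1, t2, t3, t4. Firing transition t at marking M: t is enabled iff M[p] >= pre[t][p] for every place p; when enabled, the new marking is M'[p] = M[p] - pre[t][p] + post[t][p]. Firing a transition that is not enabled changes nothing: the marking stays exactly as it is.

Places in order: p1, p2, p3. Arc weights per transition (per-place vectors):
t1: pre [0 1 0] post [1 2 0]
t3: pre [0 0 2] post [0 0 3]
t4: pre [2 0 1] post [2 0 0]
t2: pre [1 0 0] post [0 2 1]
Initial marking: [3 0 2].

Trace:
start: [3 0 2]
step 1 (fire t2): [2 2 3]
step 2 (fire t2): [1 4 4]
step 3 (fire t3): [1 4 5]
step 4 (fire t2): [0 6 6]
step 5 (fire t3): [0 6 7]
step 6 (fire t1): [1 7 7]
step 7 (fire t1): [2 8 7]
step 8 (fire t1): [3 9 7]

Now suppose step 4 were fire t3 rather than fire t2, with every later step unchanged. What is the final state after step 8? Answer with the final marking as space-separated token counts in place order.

(re-executing from step 4 with the substitution; state before step 4: [1 4 5])
step 4 (fire t3): [1 4 6]
step 5 (fire t3): [1 4 7]
step 6 (fire t1): [2 5 7]
step 7 (fire t1): [3 6 7]
step 8 (fire t1): [4 7 7]

4 7 7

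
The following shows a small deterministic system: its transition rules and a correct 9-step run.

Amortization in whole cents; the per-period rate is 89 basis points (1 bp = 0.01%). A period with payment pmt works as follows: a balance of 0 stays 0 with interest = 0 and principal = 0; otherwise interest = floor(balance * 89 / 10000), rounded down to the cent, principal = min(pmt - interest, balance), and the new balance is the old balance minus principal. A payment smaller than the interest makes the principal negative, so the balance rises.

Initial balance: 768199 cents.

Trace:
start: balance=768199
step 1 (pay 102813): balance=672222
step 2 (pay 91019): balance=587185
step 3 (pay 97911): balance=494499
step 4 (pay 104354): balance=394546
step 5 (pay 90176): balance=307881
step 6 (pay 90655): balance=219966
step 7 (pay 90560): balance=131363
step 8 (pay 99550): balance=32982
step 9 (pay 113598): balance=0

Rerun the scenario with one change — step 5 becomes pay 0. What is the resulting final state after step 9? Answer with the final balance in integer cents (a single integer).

(re-executing from step 5 with the substitution; state before step 5: balance=394546)
step 5 (pay 0): balance=398057
step 6 (pay 90655): balance=310944
step 7 (pay 90560): balance=223151
step 8 (pay 99550): balance=125587
step 9 (pay 113598): balance=13106

13106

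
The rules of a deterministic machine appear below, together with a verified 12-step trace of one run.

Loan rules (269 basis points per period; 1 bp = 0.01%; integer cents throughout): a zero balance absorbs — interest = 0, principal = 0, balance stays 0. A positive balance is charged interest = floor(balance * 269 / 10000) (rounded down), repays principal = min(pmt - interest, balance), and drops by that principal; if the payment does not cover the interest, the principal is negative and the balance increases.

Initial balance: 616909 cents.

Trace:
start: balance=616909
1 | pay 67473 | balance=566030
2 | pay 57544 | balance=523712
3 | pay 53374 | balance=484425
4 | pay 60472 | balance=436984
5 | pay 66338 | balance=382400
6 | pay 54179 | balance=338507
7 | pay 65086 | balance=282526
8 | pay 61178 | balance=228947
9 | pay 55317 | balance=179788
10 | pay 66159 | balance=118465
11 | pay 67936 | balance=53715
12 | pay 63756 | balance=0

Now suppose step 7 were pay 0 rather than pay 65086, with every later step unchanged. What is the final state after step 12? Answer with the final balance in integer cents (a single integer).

(re-executing from step 7 with the substitution; state before step 7: balance=338507)
7 | pay 0 | balance=347612
8 | pay 61178 | balance=295784
9 | pay 55317 | balance=248423
10 | pay 66159 | balance=188946
11 | pay 67936 | balance=126092
12 | pay 63756 | balance=65727

65727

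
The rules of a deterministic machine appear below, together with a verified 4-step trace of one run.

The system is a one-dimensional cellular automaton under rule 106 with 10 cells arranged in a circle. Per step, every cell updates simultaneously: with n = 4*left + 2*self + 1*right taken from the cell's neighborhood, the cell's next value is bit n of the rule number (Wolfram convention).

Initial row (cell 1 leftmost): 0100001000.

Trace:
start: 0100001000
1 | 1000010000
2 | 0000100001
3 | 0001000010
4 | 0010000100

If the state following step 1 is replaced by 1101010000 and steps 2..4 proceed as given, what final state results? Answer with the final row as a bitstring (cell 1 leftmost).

0111000111

state after step 1 := 1101010000
2 | 1110100001
3 | 0011000011
4 | 0111000111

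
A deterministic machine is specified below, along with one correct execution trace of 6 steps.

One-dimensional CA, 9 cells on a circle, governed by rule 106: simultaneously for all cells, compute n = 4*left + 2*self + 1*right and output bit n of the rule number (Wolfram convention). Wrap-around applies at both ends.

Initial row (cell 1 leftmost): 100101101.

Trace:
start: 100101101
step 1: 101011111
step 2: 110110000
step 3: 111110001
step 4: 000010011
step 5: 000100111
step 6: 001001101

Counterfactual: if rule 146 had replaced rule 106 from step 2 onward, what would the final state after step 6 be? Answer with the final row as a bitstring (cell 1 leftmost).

010101001

(re-executing steps 2..6 under rule 146; state before step 2: 101011111)
step 2: 000001111
step 3: 100010110
step 4: 010100000
step 5: 100010000
step 6: 010101001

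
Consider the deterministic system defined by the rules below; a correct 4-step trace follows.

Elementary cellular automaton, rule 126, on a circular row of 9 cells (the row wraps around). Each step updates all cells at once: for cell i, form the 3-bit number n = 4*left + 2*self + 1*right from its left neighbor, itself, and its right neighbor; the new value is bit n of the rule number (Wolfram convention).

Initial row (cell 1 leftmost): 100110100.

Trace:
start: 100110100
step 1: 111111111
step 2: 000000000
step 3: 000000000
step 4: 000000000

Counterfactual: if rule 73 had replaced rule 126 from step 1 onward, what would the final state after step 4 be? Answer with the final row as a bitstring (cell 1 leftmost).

(re-executing steps 1..4 under rule 73; state before step 1: 100110100)
step 1: 000110000
step 2: 110110111
step 3: 010110100
step 4: 000110001

000110001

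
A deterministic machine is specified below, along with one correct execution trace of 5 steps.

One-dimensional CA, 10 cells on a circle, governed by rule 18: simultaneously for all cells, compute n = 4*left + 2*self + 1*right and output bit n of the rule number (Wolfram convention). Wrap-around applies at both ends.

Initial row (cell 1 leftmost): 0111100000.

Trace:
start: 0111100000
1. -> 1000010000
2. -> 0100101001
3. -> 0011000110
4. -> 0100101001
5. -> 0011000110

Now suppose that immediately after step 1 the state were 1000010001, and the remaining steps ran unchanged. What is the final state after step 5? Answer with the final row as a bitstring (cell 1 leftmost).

state after step 1 := 1000010001
2. -> 0100101010
3. -> 1011000001
4. -> 0000100010
5. -> 0001010101

0001010101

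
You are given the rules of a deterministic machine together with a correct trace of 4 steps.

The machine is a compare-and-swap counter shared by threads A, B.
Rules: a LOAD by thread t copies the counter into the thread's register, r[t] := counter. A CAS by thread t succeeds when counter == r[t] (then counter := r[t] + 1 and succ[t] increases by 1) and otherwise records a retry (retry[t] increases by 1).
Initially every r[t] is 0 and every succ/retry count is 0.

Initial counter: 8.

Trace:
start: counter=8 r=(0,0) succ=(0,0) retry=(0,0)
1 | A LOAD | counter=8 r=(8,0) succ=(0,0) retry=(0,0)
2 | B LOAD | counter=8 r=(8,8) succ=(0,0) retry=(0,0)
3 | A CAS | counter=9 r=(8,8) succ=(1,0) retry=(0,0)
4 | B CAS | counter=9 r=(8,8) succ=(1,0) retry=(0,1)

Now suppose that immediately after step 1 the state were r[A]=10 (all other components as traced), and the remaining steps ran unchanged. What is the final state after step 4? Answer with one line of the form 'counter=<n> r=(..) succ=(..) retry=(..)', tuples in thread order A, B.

state after step 1 := counter=8 r=(10,0) succ=(0,0) retry=(0,0)
2 | B LOAD | counter=8 r=(10,8) succ=(0,0) retry=(0,0)
3 | A CAS | counter=8 r=(10,8) succ=(0,0) retry=(1,0)
4 | B CAS | counter=9 r=(10,8) succ=(0,1) retry=(1,0)

counter=9 r=(10,8) succ=(0,1) retry=(1,0)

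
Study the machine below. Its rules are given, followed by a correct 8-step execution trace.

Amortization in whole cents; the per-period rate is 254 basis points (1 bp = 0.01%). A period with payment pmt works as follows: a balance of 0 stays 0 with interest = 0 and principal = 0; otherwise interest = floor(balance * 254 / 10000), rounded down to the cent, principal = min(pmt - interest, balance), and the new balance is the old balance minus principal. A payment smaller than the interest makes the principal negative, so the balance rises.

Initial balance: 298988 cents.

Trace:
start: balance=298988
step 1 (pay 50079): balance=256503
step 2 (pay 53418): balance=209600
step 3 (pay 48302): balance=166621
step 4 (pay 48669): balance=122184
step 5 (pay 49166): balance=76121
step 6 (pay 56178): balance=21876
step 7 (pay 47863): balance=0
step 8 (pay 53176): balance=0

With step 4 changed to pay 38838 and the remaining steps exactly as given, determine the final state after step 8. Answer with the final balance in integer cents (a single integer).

(re-executing from step 4 with the substitution; state before step 4: balance=166621)
step 4 (pay 38838): balance=132015
step 5 (pay 49166): balance=86202
step 6 (pay 56178): balance=32213
step 7 (pay 47863): balance=0
step 8 (pay 53176): balance=0

0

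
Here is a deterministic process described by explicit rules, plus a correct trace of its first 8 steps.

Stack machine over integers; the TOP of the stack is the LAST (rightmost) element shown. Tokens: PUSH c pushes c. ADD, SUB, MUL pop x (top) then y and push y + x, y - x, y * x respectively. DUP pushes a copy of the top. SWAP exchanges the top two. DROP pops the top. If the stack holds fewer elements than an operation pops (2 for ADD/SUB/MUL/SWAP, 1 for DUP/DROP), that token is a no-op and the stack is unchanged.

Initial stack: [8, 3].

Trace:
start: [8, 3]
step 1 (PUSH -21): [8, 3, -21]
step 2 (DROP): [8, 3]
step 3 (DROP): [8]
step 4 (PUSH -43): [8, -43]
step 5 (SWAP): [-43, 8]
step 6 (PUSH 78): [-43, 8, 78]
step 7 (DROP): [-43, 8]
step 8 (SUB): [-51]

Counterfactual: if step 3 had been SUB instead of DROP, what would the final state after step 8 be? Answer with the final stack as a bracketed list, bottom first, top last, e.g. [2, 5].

[-48]

(re-executing from step 3 with the substitution; state before step 3: [8, 3])
step 3 (SUB): [5]
step 4 (PUSH -43): [5, -43]
step 5 (SWAP): [-43, 5]
step 6 (PUSH 78): [-43, 5, 78]
step 7 (DROP): [-43, 5]
step 8 (SUB): [-48]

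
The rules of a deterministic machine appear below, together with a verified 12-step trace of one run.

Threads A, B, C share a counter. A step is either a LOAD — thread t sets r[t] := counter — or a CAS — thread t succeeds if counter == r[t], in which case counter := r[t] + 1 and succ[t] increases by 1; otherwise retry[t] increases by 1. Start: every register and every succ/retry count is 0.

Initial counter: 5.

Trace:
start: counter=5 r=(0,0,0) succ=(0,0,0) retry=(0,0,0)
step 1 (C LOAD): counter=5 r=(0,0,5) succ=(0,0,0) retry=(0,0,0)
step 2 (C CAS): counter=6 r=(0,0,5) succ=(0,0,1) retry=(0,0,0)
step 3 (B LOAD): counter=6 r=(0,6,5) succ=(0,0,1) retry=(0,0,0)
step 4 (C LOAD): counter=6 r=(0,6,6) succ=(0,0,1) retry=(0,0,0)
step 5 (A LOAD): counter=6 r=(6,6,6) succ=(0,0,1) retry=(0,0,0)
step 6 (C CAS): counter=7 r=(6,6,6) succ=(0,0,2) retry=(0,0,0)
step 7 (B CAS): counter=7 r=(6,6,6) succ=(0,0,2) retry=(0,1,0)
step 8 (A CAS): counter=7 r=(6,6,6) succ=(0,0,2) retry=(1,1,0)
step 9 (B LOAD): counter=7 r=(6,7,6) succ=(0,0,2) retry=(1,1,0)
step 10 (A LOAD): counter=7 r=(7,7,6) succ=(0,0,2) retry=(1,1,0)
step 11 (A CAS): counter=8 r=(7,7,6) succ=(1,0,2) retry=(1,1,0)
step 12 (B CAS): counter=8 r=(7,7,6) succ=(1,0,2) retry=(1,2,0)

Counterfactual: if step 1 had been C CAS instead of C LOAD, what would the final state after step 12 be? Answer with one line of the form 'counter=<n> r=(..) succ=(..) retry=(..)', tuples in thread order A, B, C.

(re-executing from step 1 with the substitution; state before step 1: counter=5 r=(0,0,0) succ=(0,0,0) retry=(0,0,0))
step 1 (C CAS): counter=5 r=(0,0,0) succ=(0,0,0) retry=(0,0,1)
step 2 (C CAS): counter=5 r=(0,0,0) succ=(0,0,0) retry=(0,0,2)
step 3 (B LOAD): counter=5 r=(0,5,0) succ=(0,0,0) retry=(0,0,2)
step 4 (C LOAD): counter=5 r=(0,5,5) succ=(0,0,0) retry=(0,0,2)
step 5 (A LOAD): counter=5 r=(5,5,5) succ=(0,0,0) retry=(0,0,2)
step 6 (C CAS): counter=6 r=(5,5,5) succ=(0,0,1) retry=(0,0,2)
step 7 (B CAS): counter=6 r=(5,5,5) succ=(0,0,1) retry=(0,1,2)
step 8 (A CAS): counter=6 r=(5,5,5) succ=(0,0,1) retry=(1,1,2)
step 9 (B LOAD): counter=6 r=(5,6,5) succ=(0,0,1) retry=(1,1,2)
step 10 (A LOAD): counter=6 r=(6,6,5) succ=(0,0,1) retry=(1,1,2)
step 11 (A CAS): counter=7 r=(6,6,5) succ=(1,0,1) retry=(1,1,2)
step 12 (B CAS): counter=7 r=(6,6,5) succ=(1,0,1) retry=(1,2,2)

counter=7 r=(6,6,5) succ=(1,0,1) retry=(1,2,2)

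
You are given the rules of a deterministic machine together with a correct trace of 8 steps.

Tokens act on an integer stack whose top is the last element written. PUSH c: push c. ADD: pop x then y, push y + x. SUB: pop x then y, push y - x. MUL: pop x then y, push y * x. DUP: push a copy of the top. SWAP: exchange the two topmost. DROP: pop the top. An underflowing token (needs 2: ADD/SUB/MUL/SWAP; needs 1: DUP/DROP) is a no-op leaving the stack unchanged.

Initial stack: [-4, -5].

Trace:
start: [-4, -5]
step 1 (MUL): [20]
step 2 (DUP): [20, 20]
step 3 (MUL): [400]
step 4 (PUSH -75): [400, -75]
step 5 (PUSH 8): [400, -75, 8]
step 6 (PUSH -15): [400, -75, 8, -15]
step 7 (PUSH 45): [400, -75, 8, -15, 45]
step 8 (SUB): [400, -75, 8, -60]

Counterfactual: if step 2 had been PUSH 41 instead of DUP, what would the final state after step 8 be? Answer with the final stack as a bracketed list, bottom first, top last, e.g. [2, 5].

[820, -75, 8, -60]

(re-executing from step 2 with the substitution; state before step 2: [20])
step 2 (PUSH 41): [20, 41]
step 3 (MUL): [820]
step 4 (PUSH -75): [820, -75]
step 5 (PUSH 8): [820, -75, 8]
step 6 (PUSH -15): [820, -75, 8, -15]
step 7 (PUSH 45): [820, -75, 8, -15, 45]
step 8 (SUB): [820, -75, 8, -60]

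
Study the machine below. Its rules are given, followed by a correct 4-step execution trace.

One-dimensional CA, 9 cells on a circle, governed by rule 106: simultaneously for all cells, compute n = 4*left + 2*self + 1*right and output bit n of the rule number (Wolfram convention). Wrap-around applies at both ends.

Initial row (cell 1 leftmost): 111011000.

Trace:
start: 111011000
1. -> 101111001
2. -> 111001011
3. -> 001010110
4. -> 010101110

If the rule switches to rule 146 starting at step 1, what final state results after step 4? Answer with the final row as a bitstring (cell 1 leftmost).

(re-executing steps 1..4 under rule 146; state before step 1: 111011000)
1. -> 010000101
2. -> 001001000
3. -> 010110100
4. -> 100000010

100000010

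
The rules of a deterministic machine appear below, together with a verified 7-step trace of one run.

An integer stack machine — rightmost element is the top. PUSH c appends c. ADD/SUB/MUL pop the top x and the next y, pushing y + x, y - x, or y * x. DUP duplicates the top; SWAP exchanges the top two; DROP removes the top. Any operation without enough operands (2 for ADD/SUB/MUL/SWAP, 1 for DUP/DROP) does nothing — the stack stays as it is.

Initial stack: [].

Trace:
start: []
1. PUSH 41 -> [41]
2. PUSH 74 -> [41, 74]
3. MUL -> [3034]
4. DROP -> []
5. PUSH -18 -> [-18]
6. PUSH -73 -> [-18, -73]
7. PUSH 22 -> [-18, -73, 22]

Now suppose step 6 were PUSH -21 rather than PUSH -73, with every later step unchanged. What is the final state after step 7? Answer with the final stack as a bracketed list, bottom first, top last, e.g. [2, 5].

(re-executing from step 6 with the substitution; state before step 6: [-18])
6. PUSH -21 -> [-18, -21]
7. PUSH 22 -> [-18, -21, 22]

[-18, -21, 22]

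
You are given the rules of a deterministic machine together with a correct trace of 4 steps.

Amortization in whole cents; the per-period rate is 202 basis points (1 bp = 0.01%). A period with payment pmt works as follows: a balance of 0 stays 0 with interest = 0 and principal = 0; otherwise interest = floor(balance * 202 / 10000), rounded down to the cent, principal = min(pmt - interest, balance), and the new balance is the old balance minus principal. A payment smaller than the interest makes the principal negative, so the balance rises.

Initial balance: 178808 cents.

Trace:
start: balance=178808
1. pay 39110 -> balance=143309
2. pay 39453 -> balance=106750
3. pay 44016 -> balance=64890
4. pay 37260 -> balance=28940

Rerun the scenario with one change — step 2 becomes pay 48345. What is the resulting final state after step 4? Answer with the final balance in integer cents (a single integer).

19685

(re-executing from step 2 with the substitution; state before step 2: balance=143309)
2. pay 48345 -> balance=97858
3. pay 44016 -> balance=55818
4. pay 37260 -> balance=19685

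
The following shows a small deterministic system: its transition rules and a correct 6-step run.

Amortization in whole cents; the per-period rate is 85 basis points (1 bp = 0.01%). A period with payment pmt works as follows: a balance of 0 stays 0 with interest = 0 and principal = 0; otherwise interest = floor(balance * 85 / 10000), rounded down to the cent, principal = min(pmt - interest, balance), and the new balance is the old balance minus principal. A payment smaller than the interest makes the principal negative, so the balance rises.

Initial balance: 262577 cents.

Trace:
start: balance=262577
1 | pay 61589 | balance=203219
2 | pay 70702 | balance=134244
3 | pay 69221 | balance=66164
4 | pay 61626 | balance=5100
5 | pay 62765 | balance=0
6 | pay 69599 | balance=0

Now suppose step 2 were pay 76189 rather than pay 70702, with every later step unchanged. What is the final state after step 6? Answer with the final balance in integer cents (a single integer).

(re-executing from step 2 with the substitution; state before step 2: balance=203219)
2 | pay 76189 | balance=128757
3 | pay 69221 | balance=60630
4 | pay 61626 | balance=0
5 | pay 62765 | balance=0
6 | pay 69599 | balance=0

0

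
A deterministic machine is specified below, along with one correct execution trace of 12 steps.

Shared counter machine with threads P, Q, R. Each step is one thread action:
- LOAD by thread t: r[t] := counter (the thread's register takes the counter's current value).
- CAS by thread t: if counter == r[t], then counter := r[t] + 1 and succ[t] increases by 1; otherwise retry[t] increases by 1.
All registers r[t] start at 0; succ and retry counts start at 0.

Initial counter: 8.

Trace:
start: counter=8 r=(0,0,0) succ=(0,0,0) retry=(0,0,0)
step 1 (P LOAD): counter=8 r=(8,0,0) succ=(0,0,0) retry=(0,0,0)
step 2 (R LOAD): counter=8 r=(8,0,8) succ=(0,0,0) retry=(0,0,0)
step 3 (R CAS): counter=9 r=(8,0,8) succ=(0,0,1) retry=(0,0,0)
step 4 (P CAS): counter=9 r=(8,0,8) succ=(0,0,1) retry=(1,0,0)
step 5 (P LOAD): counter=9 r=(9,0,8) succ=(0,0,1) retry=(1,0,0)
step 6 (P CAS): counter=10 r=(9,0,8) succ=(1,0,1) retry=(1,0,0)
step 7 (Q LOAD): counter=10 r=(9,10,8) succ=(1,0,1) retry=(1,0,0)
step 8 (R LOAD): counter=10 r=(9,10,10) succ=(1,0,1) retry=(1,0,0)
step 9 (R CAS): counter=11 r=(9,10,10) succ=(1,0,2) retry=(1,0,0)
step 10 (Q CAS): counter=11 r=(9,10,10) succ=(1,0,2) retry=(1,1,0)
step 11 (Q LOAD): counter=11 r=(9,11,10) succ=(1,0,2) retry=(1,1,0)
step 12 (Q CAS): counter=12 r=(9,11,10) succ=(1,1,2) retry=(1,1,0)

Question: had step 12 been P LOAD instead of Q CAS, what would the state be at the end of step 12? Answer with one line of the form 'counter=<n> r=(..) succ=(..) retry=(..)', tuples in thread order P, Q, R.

(re-executing from step 12 with the substitution; state before step 12: counter=11 r=(9,11,10) succ=(1,0,2) retry=(1,1,0))
step 12 (P LOAD): counter=11 r=(11,11,10) succ=(1,0,2) retry=(1,1,0)

counter=11 r=(11,11,10) succ=(1,0,2) retry=(1,1,0)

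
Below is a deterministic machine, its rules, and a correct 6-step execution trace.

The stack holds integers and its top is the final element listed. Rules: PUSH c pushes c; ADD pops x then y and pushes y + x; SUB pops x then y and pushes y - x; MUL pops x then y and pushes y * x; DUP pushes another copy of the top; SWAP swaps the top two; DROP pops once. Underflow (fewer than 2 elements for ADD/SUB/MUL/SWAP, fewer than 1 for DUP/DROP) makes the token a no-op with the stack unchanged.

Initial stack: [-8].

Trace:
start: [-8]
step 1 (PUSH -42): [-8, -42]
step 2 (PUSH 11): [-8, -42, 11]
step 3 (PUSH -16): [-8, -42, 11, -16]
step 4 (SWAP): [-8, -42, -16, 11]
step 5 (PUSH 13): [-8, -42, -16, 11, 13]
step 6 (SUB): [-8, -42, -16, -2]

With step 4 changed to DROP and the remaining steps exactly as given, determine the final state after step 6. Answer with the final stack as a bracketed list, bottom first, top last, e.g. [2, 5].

[-8, -42, -2]

(re-executing from step 4 with the substitution; state before step 4: [-8, -42, 11, -16])
step 4 (DROP): [-8, -42, 11]
step 5 (PUSH 13): [-8, -42, 11, 13]
step 6 (SUB): [-8, -42, -2]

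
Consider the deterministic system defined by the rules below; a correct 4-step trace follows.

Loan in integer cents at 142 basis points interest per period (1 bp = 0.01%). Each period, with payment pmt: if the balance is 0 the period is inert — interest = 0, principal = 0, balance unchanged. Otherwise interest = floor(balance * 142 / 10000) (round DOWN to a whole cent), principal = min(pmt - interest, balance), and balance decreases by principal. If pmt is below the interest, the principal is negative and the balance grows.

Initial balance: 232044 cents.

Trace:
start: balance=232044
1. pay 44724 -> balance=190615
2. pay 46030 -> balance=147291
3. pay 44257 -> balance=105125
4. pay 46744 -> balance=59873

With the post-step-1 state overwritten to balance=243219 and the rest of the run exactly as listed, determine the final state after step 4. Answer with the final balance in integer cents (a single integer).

114751

state after step 1 := balance=243219
2. pay 46030 -> balance=200642
3. pay 44257 -> balance=159234
4. pay 46744 -> balance=114751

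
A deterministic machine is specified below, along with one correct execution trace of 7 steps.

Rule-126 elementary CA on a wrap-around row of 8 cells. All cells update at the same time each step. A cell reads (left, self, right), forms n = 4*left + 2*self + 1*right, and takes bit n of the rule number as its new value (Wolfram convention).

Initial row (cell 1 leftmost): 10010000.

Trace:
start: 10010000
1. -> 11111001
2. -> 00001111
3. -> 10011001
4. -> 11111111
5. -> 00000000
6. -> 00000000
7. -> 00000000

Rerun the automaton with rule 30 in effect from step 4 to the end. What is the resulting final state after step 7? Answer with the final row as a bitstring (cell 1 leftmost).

10001000

(re-executing steps 4..7 under rule 30; state before step 4: 10011001)
4. -> 01110111
5. -> 01000100
6. -> 11101110
7. -> 10001000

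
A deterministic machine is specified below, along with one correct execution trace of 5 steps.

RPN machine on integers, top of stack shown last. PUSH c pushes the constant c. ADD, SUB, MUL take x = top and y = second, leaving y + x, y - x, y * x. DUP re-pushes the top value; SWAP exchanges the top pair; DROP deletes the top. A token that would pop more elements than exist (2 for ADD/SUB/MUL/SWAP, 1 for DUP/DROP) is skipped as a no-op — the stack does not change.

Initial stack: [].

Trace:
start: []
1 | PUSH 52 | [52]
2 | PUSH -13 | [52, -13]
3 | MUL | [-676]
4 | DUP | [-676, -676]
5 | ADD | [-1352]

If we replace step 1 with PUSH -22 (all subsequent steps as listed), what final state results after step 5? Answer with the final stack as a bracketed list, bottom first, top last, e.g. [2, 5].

[572]

(re-executing from step 1 with the substitution; state before step 1: [])
1 | PUSH -22 | [-22]
2 | PUSH -13 | [-22, -13]
3 | MUL | [286]
4 | DUP | [286, 286]
5 | ADD | [572]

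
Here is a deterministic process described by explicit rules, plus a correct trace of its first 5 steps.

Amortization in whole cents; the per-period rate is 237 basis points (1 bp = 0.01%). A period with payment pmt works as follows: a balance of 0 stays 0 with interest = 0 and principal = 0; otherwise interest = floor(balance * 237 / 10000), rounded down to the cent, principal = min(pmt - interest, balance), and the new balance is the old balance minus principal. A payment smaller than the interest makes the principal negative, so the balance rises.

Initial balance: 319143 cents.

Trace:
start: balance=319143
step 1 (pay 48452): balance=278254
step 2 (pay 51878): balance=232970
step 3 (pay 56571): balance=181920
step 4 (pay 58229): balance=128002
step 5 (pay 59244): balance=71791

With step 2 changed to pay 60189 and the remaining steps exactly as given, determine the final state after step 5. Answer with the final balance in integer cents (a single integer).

62875

(re-executing from step 2 with the substitution; state before step 2: balance=278254)
step 2 (pay 60189): balance=224659
step 3 (pay 56571): balance=173412
step 4 (pay 58229): balance=119292
step 5 (pay 59244): balance=62875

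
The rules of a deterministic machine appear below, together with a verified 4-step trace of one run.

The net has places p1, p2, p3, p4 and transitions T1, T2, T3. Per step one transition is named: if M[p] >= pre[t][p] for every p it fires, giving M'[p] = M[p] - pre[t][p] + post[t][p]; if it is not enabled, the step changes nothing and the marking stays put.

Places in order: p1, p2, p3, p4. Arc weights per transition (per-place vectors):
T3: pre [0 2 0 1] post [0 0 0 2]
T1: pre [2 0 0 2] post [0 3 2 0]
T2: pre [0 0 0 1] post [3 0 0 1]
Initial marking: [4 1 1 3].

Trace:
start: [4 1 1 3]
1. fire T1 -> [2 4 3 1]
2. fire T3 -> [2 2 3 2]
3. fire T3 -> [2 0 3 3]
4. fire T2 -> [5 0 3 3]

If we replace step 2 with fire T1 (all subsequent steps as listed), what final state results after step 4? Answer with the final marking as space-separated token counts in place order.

5 2 3 2

(re-executing from step 2 with the substitution; state before step 2: [2 4 3 1])
2. fire T1 -> [2 4 3 1]
3. fire T3 -> [2 2 3 2]
4. fire T2 -> [5 2 3 2]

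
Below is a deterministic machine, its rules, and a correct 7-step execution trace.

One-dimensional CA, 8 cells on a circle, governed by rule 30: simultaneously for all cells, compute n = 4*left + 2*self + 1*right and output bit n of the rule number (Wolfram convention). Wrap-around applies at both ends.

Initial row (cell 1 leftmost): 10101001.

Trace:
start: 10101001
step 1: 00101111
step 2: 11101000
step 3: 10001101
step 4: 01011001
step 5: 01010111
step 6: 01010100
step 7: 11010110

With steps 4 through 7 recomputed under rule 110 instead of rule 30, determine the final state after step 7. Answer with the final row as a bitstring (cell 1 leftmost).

(re-executing steps 4..7 under rule 110; state before step 4: 10001101)
step 4: 10011111
step 5: 10110000
step 6: 11110001
step 7: 00010011

00010011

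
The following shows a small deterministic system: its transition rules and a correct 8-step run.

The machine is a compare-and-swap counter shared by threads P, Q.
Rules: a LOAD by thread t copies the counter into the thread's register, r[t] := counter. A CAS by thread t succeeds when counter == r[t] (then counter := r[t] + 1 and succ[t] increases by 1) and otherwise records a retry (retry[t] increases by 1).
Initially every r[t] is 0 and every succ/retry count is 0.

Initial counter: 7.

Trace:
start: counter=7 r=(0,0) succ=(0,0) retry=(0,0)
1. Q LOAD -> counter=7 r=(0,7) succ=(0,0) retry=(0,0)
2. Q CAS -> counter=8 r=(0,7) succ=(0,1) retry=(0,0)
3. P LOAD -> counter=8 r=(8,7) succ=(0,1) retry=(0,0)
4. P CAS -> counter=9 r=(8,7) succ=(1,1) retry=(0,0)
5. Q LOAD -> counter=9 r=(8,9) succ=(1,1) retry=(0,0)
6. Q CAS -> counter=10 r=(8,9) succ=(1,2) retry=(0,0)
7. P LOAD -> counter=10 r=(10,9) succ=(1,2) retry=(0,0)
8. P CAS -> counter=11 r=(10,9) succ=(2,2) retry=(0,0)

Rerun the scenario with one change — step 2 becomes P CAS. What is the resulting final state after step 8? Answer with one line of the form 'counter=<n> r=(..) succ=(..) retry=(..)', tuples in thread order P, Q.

counter=10 r=(9,8) succ=(2,1) retry=(1,0)

(re-executing from step 2 with the substitution; state before step 2: counter=7 r=(0,7) succ=(0,0) retry=(0,0))
2. P CAS -> counter=7 r=(0,7) succ=(0,0) retry=(1,0)
3. P LOAD -> counter=7 r=(7,7) succ=(0,0) retry=(1,0)
4. P CAS -> counter=8 r=(7,7) succ=(1,0) retry=(1,0)
5. Q LOAD -> counter=8 r=(7,8) succ=(1,0) retry=(1,0)
6. Q CAS -> counter=9 r=(7,8) succ=(1,1) retry=(1,0)
7. P LOAD -> counter=9 r=(9,8) succ=(1,1) retry=(1,0)
8. P CAS -> counter=10 r=(9,8) succ=(2,1) retry=(1,0)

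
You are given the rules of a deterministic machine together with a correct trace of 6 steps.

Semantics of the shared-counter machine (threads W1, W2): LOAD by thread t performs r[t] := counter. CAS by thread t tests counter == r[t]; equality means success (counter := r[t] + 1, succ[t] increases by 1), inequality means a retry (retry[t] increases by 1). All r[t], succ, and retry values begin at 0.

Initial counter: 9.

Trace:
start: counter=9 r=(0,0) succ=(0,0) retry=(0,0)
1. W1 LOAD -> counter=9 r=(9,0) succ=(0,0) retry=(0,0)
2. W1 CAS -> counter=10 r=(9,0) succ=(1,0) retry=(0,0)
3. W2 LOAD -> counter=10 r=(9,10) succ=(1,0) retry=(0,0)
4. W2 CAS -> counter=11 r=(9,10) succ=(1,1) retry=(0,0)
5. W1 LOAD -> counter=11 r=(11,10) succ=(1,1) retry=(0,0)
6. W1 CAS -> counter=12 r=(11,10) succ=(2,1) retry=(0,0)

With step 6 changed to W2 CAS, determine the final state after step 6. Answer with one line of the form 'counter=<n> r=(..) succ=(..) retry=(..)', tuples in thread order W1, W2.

(re-executing from step 6 with the substitution; state before step 6: counter=11 r=(11,10) succ=(1,1) retry=(0,0))
6. W2 CAS -> counter=11 r=(11,10) succ=(1,1) retry=(0,1)

counter=11 r=(11,10) succ=(1,1) retry=(0,1)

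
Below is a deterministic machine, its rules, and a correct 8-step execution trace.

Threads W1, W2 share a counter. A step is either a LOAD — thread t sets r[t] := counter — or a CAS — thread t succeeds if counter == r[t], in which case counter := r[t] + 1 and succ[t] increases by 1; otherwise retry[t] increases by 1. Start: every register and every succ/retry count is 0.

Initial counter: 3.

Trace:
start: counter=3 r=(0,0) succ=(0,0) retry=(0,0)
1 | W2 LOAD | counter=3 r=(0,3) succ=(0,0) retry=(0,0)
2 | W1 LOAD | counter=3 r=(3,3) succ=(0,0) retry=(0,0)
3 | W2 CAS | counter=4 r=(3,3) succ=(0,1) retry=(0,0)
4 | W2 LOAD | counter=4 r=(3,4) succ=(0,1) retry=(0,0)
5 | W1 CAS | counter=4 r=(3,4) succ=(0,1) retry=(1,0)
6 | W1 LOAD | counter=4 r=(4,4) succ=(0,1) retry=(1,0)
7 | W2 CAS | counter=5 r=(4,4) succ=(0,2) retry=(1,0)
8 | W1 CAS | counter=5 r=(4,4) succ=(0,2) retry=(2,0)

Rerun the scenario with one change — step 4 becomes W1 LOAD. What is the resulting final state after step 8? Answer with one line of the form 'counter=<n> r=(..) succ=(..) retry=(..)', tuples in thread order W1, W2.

counter=6 r=(5,3) succ=(2,1) retry=(0,1)

(re-executing from step 4 with the substitution; state before step 4: counter=4 r=(3,3) succ=(0,1) retry=(0,0))
4 | W1 LOAD | counter=4 r=(4,3) succ=(0,1) retry=(0,0)
5 | W1 CAS | counter=5 r=(4,3) succ=(1,1) retry=(0,0)
6 | W1 LOAD | counter=5 r=(5,3) succ=(1,1) retry=(0,0)
7 | W2 CAS | counter=5 r=(5,3) succ=(1,1) retry=(0,1)
8 | W1 CAS | counter=6 r=(5,3) succ=(2,1) retry=(0,1)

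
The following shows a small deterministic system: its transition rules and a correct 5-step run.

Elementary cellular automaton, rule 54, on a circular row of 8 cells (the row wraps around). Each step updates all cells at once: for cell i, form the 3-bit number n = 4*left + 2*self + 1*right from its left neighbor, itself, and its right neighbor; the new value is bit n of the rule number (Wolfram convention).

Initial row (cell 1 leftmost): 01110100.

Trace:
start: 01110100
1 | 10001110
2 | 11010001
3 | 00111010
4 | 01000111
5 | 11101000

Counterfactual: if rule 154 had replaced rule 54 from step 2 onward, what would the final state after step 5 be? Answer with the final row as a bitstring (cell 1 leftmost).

(re-executing steps 2..5 under rule 154; state before step 2: 10001110)
2 | 01011100
3 | 10011010
4 | 01110000
5 | 11101000

11101000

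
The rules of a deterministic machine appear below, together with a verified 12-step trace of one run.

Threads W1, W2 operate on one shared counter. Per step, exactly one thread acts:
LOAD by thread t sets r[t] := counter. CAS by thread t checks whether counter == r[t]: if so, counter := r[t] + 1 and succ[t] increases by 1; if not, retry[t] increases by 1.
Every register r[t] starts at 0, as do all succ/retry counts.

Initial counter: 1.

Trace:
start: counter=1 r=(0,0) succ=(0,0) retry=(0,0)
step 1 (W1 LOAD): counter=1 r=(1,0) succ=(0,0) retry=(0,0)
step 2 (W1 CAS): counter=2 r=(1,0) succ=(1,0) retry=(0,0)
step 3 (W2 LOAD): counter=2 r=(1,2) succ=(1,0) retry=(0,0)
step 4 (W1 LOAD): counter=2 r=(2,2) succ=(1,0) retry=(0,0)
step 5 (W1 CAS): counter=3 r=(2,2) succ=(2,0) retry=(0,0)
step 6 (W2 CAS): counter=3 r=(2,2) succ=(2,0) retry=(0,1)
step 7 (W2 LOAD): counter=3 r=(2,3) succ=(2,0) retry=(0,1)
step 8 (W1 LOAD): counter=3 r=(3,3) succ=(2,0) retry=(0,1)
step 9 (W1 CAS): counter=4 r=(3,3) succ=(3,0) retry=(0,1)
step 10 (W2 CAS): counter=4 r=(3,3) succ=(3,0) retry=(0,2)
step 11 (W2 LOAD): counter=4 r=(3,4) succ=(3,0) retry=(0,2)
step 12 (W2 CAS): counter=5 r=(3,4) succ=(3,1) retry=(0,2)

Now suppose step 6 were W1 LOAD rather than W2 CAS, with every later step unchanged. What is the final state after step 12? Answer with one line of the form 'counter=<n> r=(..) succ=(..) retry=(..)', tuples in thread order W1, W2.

(re-executing from step 6 with the substitution; state before step 6: counter=3 r=(2,2) succ=(2,0) retry=(0,0))
step 6 (W1 LOAD): counter=3 r=(3,2) succ=(2,0) retry=(0,0)
step 7 (W2 LOAD): counter=3 r=(3,3) succ=(2,0) retry=(0,0)
step 8 (W1 LOAD): counter=3 r=(3,3) succ=(2,0) retry=(0,0)
step 9 (W1 CAS): counter=4 r=(3,3) succ=(3,0) retry=(0,0)
step 10 (W2 CAS): counter=4 r=(3,3) succ=(3,0) retry=(0,1)
step 11 (W2 LOAD): counter=4 r=(3,4) succ=(3,0) retry=(0,1)
step 12 (W2 CAS): counter=5 r=(3,4) succ=(3,1) retry=(0,1)

counter=5 r=(3,4) succ=(3,1) retry=(0,1)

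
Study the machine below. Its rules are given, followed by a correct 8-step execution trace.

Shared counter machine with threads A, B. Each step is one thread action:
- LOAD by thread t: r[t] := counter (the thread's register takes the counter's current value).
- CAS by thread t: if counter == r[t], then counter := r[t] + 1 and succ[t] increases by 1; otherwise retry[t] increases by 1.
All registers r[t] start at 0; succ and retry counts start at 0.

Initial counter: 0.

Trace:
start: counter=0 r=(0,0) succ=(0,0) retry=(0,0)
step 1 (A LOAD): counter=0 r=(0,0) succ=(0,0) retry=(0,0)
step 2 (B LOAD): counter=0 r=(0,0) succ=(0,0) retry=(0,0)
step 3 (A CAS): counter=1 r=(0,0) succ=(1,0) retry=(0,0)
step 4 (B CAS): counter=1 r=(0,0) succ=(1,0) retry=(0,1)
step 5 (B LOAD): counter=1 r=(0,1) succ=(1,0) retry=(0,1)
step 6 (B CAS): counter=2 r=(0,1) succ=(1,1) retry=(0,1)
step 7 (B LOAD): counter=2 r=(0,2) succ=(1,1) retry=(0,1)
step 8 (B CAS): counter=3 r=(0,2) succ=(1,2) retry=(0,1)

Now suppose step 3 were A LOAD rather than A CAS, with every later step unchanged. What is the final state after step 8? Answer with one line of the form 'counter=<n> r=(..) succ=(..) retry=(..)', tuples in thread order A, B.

counter=3 r=(0,2) succ=(0,3) retry=(0,0)

(re-executing from step 3 with the substitution; state before step 3: counter=0 r=(0,0) succ=(0,0) retry=(0,0))
step 3 (A LOAD): counter=0 r=(0,0) succ=(0,0) retry=(0,0)
step 4 (B CAS): counter=1 r=(0,0) succ=(0,1) retry=(0,0)
step 5 (B LOAD): counter=1 r=(0,1) succ=(0,1) retry=(0,0)
step 6 (B CAS): counter=2 r=(0,1) succ=(0,2) retry=(0,0)
step 7 (B LOAD): counter=2 r=(0,2) succ=(0,2) retry=(0,0)
step 8 (B CAS): counter=3 r=(0,2) succ=(0,3) retry=(0,0)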